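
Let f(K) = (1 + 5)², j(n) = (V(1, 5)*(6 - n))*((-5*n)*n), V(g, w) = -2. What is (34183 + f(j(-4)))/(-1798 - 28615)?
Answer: -34219/30413 ≈ -1.1251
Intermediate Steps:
j(n) = -5*n²*(-12 + 2*n) (j(n) = (-2*(6 - n))*((-5*n)*n) = (-12 + 2*n)*(-5*n²) = -5*n²*(-12 + 2*n))
f(K) = 36 (f(K) = 6² = 36)
(34183 + f(j(-4)))/(-1798 - 28615) = (34183 + 36)/(-1798 - 28615) = 34219/(-30413) = 34219*(-1/30413) = -34219/30413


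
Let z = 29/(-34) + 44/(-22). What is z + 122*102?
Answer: 422999/34 ≈ 12441.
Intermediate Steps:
z = -97/34 (z = 29*(-1/34) + 44*(-1/22) = -29/34 - 2 = -97/34 ≈ -2.8529)
z + 122*102 = -97/34 + 122*102 = -97/34 + 12444 = 422999/34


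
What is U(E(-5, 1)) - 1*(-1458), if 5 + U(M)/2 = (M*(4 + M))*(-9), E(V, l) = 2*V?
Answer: 368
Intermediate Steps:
U(M) = -10 - 18*M*(4 + M) (U(M) = -10 + 2*((M*(4 + M))*(-9)) = -10 + 2*(-9*M*(4 + M)) = -10 - 18*M*(4 + M))
U(E(-5, 1)) - 1*(-1458) = (-10 - 144*(-5) - 18*(2*(-5))**2) - 1*(-1458) = (-10 - 72*(-10) - 18*(-10)**2) + 1458 = (-10 + 720 - 18*100) + 1458 = (-10 + 720 - 1800) + 1458 = -1090 + 1458 = 368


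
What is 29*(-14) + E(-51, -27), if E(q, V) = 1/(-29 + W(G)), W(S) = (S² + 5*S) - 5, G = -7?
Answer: -8121/20 ≈ -406.05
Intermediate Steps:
W(S) = -5 + S² + 5*S
E(q, V) = -1/20 (E(q, V) = 1/(-29 + (-5 + (-7)² + 5*(-7))) = 1/(-29 + (-5 + 49 - 35)) = 1/(-29 + 9) = 1/(-20) = -1/20)
29*(-14) + E(-51, -27) = 29*(-14) - 1/20 = -406 - 1/20 = -8121/20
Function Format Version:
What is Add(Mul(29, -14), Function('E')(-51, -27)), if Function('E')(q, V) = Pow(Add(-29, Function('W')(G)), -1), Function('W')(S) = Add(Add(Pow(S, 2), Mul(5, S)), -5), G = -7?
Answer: Rational(-8121, 20) ≈ -406.05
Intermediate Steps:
Function('W')(S) = Add(-5, Pow(S, 2), Mul(5, S))
Function('E')(q, V) = Rational(-1, 20) (Function('E')(q, V) = Pow(Add(-29, Add(-5, Pow(-7, 2), Mul(5, -7))), -1) = Pow(Add(-29, Add(-5, 49, -35)), -1) = Pow(Add(-29, 9), -1) = Pow(-20, -1) = Rational(-1, 20))
Add(Mul(29, -14), Function('E')(-51, -27)) = Add(Mul(29, -14), Rational(-1, 20)) = Add(-406, Rational(-1, 20)) = Rational(-8121, 20)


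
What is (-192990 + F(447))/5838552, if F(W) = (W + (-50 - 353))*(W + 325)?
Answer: -79511/2919276 ≈ -0.027237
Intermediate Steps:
F(W) = (-403 + W)*(325 + W) (F(W) = (W - 403)*(325 + W) = (-403 + W)*(325 + W))
(-192990 + F(447))/5838552 = (-192990 + (-130975 + 447² - 78*447))/5838552 = (-192990 + (-130975 + 199809 - 34866))*(1/5838552) = (-192990 + 33968)*(1/5838552) = -159022*1/5838552 = -79511/2919276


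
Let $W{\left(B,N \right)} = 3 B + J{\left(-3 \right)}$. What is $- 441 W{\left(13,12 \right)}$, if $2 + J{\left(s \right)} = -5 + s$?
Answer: $-12789$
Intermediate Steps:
$J{\left(s \right)} = -7 + s$ ($J{\left(s \right)} = -2 + \left(-5 + s\right) = -7 + s$)
$W{\left(B,N \right)} = -10 + 3 B$ ($W{\left(B,N \right)} = 3 B - 10 = -10 + 3 B$)
$- 441 W{\left(13,12 \right)} = - 441 \left(-10 + 3 \cdot 13\right) = - 441 \left(-10 + 39\right) = \left(-441\right) 29 = -12789$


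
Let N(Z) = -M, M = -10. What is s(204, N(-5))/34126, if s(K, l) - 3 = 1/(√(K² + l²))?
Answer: 3/34126 + √10429/711800108 ≈ 8.8053e-5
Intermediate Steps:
N(Z) = 10 (N(Z) = -1*(-10) = 10)
s(K, l) = 3 + (K² + l²)^(-½) (s(K, l) = 3 + 1/(√(K² + l²)) = 3 + (K² + l²)^(-½))
s(204, N(-5))/34126 = (3 + (204² + 10²)^(-½))/34126 = (3 + (41616 + 100)^(-½))*(1/34126) = (3 + 41716^(-½))*(1/34126) = (3 + √10429/20858)*(1/34126) = 3/34126 + √10429/711800108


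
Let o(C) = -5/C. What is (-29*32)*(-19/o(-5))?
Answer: 17632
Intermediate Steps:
(-29*32)*(-19/o(-5)) = (-29*32)*(-19/((-5/(-5)))) = -(-17632)/((-5*(-⅕))) = -(-17632)/1 = -(-17632) = -928*(-19) = 17632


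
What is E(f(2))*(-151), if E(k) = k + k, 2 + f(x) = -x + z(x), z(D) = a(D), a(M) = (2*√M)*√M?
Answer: 0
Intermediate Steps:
a(M) = 2*M
z(D) = 2*D
f(x) = -2 + x (f(x) = -2 + (-x + 2*x) = -2 + x)
E(k) = 2*k
E(f(2))*(-151) = (2*(-2 + 2))*(-151) = (2*0)*(-151) = 0*(-151) = 0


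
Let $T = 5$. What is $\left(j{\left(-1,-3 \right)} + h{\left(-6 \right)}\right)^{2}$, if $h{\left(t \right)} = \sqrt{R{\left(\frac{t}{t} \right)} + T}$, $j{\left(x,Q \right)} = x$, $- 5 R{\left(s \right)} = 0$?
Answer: $\left(1 - \sqrt{5}\right)^{2} \approx 1.5279$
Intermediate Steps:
$R{\left(s \right)} = 0$ ($R{\left(s \right)} = \left(- \frac{1}{5}\right) 0 = 0$)
$h{\left(t \right)} = \sqrt{5}$ ($h{\left(t \right)} = \sqrt{0 + 5} = \sqrt{5}$)
$\left(j{\left(-1,-3 \right)} + h{\left(-6 \right)}\right)^{2} = \left(-1 + \sqrt{5}\right)^{2}$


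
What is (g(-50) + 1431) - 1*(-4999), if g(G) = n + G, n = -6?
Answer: 6374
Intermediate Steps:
g(G) = -6 + G
(g(-50) + 1431) - 1*(-4999) = ((-6 - 50) + 1431) - 1*(-4999) = (-56 + 1431) + 4999 = 1375 + 4999 = 6374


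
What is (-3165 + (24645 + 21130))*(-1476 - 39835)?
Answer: -1760261710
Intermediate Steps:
(-3165 + (24645 + 21130))*(-1476 - 39835) = (-3165 + 45775)*(-41311) = 42610*(-41311) = -1760261710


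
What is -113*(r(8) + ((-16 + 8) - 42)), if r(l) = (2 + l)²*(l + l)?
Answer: -175150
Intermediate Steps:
r(l) = 2*l*(2 + l)² (r(l) = (2 + l)²*(2*l) = 2*l*(2 + l)²)
-113*(r(8) + ((-16 + 8) - 42)) = -113*(2*8*(2 + 8)² + ((-16 + 8) - 42)) = -113*(2*8*10² + (-8 - 42)) = -113*(2*8*100 - 50) = -113*(1600 - 50) = -113*1550 = -175150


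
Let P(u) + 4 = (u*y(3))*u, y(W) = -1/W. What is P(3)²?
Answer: 49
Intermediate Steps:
P(u) = -4 - u²/3 (P(u) = -4 + (u*(-1/3))*u = -4 + (u*(-1*⅓))*u = -4 + (u*(-⅓))*u = -4 + (-u/3)*u = -4 - u²/3)
P(3)² = (-4 - ⅓*3²)² = (-4 - ⅓*9)² = (-4 - 3)² = (-7)² = 49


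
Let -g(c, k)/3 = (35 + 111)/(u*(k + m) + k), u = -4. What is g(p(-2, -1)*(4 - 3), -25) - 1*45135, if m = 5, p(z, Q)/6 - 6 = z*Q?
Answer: -2482863/55 ≈ -45143.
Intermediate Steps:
p(z, Q) = 36 + 6*Q*z (p(z, Q) = 36 + 6*(z*Q) = 36 + 6*(Q*z) = 36 + 6*Q*z)
g(c, k) = -438/(-20 - 3*k) (g(c, k) = -3*(35 + 111)/(-4*(k + 5) + k) = -438/(-4*(5 + k) + k) = -438/((-20 - 4*k) + k) = -438/(-20 - 3*k))
g(p(-2, -1)*(4 - 3), -25) - 1*45135 = 438/(20 + 3*(-25)) - 1*45135 = 438/(20 - 75) - 45135 = 438/(-55) - 45135 = 438*(-1/55) - 45135 = -438/55 - 45135 = -2482863/55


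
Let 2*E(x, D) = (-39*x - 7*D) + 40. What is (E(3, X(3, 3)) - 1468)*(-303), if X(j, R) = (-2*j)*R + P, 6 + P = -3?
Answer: 427836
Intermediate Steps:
P = -9 (P = -6 - 3 = -9)
X(j, R) = -9 - 2*R*j (X(j, R) = (-2*j)*R - 9 = -2*R*j - 9 = -9 - 2*R*j)
E(x, D) = 20 - 39*x/2 - 7*D/2 (E(x, D) = ((-39*x - 7*D) + 40)/2 = (40 - 39*x - 7*D)/2 = 20 - 39*x/2 - 7*D/2)
(E(3, X(3, 3)) - 1468)*(-303) = ((20 - 39/2*3 - 7*(-9 - 2*3*3)/2) - 1468)*(-303) = ((20 - 117/2 - 7*(-9 - 18)/2) - 1468)*(-303) = ((20 - 117/2 - 7/2*(-27)) - 1468)*(-303) = ((20 - 117/2 + 189/2) - 1468)*(-303) = (56 - 1468)*(-303) = -1412*(-303) = 427836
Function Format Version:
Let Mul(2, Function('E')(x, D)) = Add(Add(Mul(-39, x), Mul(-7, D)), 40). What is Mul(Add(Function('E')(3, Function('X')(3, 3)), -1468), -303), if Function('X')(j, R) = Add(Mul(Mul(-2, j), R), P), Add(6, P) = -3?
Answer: 427836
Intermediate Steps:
P = -9 (P = Add(-6, -3) = -9)
Function('X')(j, R) = Add(-9, Mul(-2, R, j)) (Function('X')(j, R) = Add(Mul(Mul(-2, j), R), -9) = Add(Mul(-2, R, j), -9) = Add(-9, Mul(-2, R, j)))
Function('E')(x, D) = Add(20, Mul(Rational(-39, 2), x), Mul(Rational(-7, 2), D)) (Function('E')(x, D) = Mul(Rational(1, 2), Add(Add(Mul(-39, x), Mul(-7, D)), 40)) = Mul(Rational(1, 2), Add(40, Mul(-39, x), Mul(-7, D))) = Add(20, Mul(Rational(-39, 2), x), Mul(Rational(-7, 2), D)))
Mul(Add(Function('E')(3, Function('X')(3, 3)), -1468), -303) = Mul(Add(Add(20, Mul(Rational(-39, 2), 3), Mul(Rational(-7, 2), Add(-9, Mul(-2, 3, 3)))), -1468), -303) = Mul(Add(Add(20, Rational(-117, 2), Mul(Rational(-7, 2), Add(-9, -18))), -1468), -303) = Mul(Add(Add(20, Rational(-117, 2), Mul(Rational(-7, 2), -27)), -1468), -303) = Mul(Add(Add(20, Rational(-117, 2), Rational(189, 2)), -1468), -303) = Mul(Add(56, -1468), -303) = Mul(-1412, -303) = 427836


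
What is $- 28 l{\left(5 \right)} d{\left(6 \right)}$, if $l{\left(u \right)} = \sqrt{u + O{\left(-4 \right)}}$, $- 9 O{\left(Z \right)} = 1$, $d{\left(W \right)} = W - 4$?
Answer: $- \frac{112 \sqrt{11}}{3} \approx -123.82$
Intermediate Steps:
$d{\left(W \right)} = -4 + W$ ($d{\left(W \right)} = W - 4 = -4 + W$)
$O{\left(Z \right)} = - \frac{1}{9}$ ($O{\left(Z \right)} = \left(- \frac{1}{9}\right) 1 = - \frac{1}{9}$)
$l{\left(u \right)} = \sqrt{- \frac{1}{9} + u}$ ($l{\left(u \right)} = \sqrt{u - \frac{1}{9}} = \sqrt{- \frac{1}{9} + u}$)
$- 28 l{\left(5 \right)} d{\left(6 \right)} = - 28 \frac{\sqrt{-1 + 9 \cdot 5}}{3} \left(-4 + 6\right) = - 28 \frac{\sqrt{-1 + 45}}{3} \cdot 2 = - 28 \frac{\sqrt{44}}{3} \cdot 2 = - 28 \frac{2 \sqrt{11}}{3} \cdot 2 = - \frac{56 \sqrt{11}}{3} \cdot 2 = - \frac{112 \sqrt{11}}{3}$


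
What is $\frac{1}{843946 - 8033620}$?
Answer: $- \frac{1}{7189674} \approx -1.3909 \cdot 10^{-7}$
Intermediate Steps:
$\frac{1}{843946 - 8033620} = \frac{1}{-7189674} = - \frac{1}{7189674}$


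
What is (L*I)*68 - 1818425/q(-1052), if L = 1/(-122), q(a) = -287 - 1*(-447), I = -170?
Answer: -21999825/1952 ≈ -11270.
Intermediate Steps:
q(a) = 160 (q(a) = -287 + 447 = 160)
L = -1/122 ≈ -0.0081967
(L*I)*68 - 1818425/q(-1052) = -1/122*(-170)*68 - 1818425/160 = (85/61)*68 - 1818425/160 = 5780/61 - 1*363685/32 = 5780/61 - 363685/32 = -21999825/1952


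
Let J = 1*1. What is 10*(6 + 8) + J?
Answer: 141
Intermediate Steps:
J = 1
10*(6 + 8) + J = 10*(6 + 8) + 1 = 10*14 + 1 = 140 + 1 = 141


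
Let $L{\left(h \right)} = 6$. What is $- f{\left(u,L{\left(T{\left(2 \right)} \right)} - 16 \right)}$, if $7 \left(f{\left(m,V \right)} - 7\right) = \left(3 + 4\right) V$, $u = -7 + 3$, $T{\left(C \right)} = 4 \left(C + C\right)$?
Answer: $3$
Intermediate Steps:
$T{\left(C \right)} = 8 C$ ($T{\left(C \right)} = 4 \cdot 2 C = 8 C$)
$u = -4$
$f{\left(m,V \right)} = 7 + V$ ($f{\left(m,V \right)} = 7 + \frac{\left(3 + 4\right) V}{7} = 7 + \frac{7 V}{7} = 7 + V$)
$- f{\left(u,L{\left(T{\left(2 \right)} \right)} - 16 \right)} = - (7 + \left(6 - 16\right)) = - (7 - 10) = \left(-1\right) \left(-3\right) = 3$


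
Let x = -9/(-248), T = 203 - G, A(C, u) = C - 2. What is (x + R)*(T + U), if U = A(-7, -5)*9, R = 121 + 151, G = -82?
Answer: 3440715/62 ≈ 55495.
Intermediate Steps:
A(C, u) = -2 + C
R = 272
T = 285 (T = 203 - 1*(-82) = 203 + 82 = 285)
x = 9/248 (x = -9*(-1/248) = 9/248 ≈ 0.036290)
U = -81 (U = (-2 - 7)*9 = -9*9 = -81)
(x + R)*(T + U) = (9/248 + 272)*(285 - 81) = (67465/248)*204 = 3440715/62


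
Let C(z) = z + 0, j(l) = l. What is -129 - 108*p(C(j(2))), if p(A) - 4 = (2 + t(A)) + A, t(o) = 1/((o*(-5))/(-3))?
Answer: -5127/5 ≈ -1025.4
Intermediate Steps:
t(o) = 3/(5*o) (t(o) = 1/(-5*o*(-⅓)) = 1/(5*o/3) = 3/(5*o))
C(z) = z
p(A) = 6 + A + 3/(5*A) (p(A) = 4 + ((2 + 3/(5*A)) + A) = 4 + (2 + A + 3/(5*A)) = 6 + A + 3/(5*A))
-129 - 108*p(C(j(2))) = -129 - 108*(6 + 2 + (⅗)/2) = -129 - 108*(6 + 2 + (⅗)*(½)) = -129 - 108*(6 + 2 + 3/10) = -129 - 108*83/10 = -129 - 4482/5 = -5127/5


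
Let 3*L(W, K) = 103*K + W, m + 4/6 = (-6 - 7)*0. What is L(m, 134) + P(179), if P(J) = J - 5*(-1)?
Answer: 43060/9 ≈ 4784.4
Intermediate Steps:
P(J) = 5 + J (P(J) = J + 5 = 5 + J)
m = -⅔ (m = -⅔ + (-6 - 7)*0 = -⅔ - 13*0 = -⅔ + 0 = -⅔ ≈ -0.66667)
L(W, K) = W/3 + 103*K/3 (L(W, K) = (103*K + W)/3 = (W + 103*K)/3 = W/3 + 103*K/3)
L(m, 134) + P(179) = ((⅓)*(-⅔) + (103/3)*134) + (5 + 179) = (-2/9 + 13802/3) + 184 = 41404/9 + 184 = 43060/9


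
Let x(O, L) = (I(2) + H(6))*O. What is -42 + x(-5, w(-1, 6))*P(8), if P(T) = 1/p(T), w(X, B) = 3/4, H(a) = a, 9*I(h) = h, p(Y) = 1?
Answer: -658/9 ≈ -73.111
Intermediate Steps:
I(h) = h/9
w(X, B) = 3/4 (w(X, B) = 3*(1/4) = 3/4)
x(O, L) = 56*O/9 (x(O, L) = ((1/9)*2 + 6)*O = (2/9 + 6)*O = 56*O/9)
P(T) = 1 (P(T) = 1/1 = 1)
-42 + x(-5, w(-1, 6))*P(8) = -42 + ((56/9)*(-5))*1 = -42 - 280/9*1 = -42 - 280/9 = -658/9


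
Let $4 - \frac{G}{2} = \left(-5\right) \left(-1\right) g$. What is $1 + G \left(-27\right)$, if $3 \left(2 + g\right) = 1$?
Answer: $-665$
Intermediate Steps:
$g = - \frac{5}{3}$ ($g = -2 + \frac{1}{3} \cdot 1 = -2 + \frac{1}{3} = - \frac{5}{3} \approx -1.6667$)
$G = \frac{74}{3}$ ($G = 8 - 2 \left(-5\right) \left(-1\right) \left(- \frac{5}{3}\right) = 8 - 2 \cdot 5 \left(- \frac{5}{3}\right) = 8 - - \frac{50}{3} = 8 + \frac{50}{3} = \frac{74}{3} \approx 24.667$)
$1 + G \left(-27\right) = 1 + \frac{74}{3} \left(-27\right) = 1 - 666 = -665$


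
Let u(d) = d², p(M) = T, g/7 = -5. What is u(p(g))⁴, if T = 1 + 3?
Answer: 65536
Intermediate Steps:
g = -35 (g = 7*(-5) = -35)
T = 4
p(M) = 4
u(p(g))⁴ = (4²)⁴ = 16⁴ = 65536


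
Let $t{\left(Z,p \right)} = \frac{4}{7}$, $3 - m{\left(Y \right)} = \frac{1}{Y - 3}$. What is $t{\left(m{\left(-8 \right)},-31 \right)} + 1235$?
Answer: $\frac{8649}{7} \approx 1235.6$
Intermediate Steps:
$m{\left(Y \right)} = 3 - \frac{1}{-3 + Y}$ ($m{\left(Y \right)} = 3 - \frac{1}{Y - 3} = 3 - \frac{1}{-3 + Y}$)
$t{\left(Z,p \right)} = \frac{4}{7}$ ($t{\left(Z,p \right)} = 4 \cdot \frac{1}{7} = \frac{4}{7}$)
$t{\left(m{\left(-8 \right)},-31 \right)} + 1235 = \frac{4}{7} + 1235 = \frac{8649}{7}$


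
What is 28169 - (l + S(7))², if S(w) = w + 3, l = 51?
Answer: 24448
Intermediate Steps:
S(w) = 3 + w
28169 - (l + S(7))² = 28169 - (51 + (3 + 7))² = 28169 - (51 + 10)² = 28169 - 1*61² = 28169 - 1*3721 = 28169 - 3721 = 24448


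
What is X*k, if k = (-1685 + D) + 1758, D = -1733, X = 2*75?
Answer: -249000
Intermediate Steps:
X = 150
k = -1660 (k = (-1685 - 1733) + 1758 = -3418 + 1758 = -1660)
X*k = 150*(-1660) = -249000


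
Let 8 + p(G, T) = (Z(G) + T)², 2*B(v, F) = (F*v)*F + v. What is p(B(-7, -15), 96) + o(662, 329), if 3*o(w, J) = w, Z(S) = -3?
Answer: 26585/3 ≈ 8861.7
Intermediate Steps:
B(v, F) = v/2 + v*F²/2 (B(v, F) = ((F*v)*F + v)/2 = (v*F² + v)/2 = (v + v*F²)/2 = v/2 + v*F²/2)
o(w, J) = w/3
p(G, T) = -8 + (-3 + T)²
p(B(-7, -15), 96) + o(662, 329) = (-8 + (-3 + 96)²) + (⅓)*662 = (-8 + 93²) + 662/3 = (-8 + 8649) + 662/3 = 8641 + 662/3 = 26585/3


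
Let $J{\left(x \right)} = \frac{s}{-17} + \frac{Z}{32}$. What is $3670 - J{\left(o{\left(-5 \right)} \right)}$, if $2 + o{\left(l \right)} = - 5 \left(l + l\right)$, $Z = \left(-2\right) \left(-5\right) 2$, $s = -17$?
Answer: $\frac{29347}{8} \approx 3668.4$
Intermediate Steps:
$Z = 20$ ($Z = 10 \cdot 2 = 20$)
$o{\left(l \right)} = -2 - 10 l$ ($o{\left(l \right)} = -2 - 5 \left(l + l\right) = -2 - 5 \cdot 2 l = -2 - 10 l$)
$J{\left(x \right)} = \frac{13}{8}$ ($J{\left(x \right)} = - \frac{17}{-17} + \frac{20}{32} = \left(-17\right) \left(- \frac{1}{17}\right) + 20 \cdot \frac{1}{32} = 1 + \frac{5}{8} = \frac{13}{8}$)
$3670 - J{\left(o{\left(-5 \right)} \right)} = 3670 - \frac{13}{8} = \frac{29347}{8}$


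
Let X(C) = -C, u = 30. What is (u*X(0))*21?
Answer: 0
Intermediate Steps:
(u*X(0))*21 = (30*(-1*0))*21 = (30*0)*21 = 0*21 = 0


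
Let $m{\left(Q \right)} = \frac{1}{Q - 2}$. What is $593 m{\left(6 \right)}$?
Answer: $\frac{593}{4} \approx 148.25$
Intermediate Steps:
$m{\left(Q \right)} = \frac{1}{-2 + Q}$
$593 m{\left(6 \right)} = \frac{593}{-2 + 6} = \frac{593}{4}$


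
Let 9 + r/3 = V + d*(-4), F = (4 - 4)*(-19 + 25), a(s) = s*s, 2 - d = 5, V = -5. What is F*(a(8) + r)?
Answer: 0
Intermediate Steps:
d = -3 (d = 2 - 1*5 = 2 - 5 = -3)
a(s) = s²
F = 0 (F = 0*6 = 0)
r = -6 (r = -27 + 3*(-5 - 3*(-4)) = -27 + 3*(-5 + 12) = -27 + 3*7 = -27 + 21 = -6)
F*(a(8) + r) = 0*(8² - 6) = 0*(64 - 6) = 0*58 = 0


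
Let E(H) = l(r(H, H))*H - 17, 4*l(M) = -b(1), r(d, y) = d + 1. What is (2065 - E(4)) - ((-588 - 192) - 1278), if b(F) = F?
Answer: 4141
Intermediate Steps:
r(d, y) = 1 + d
l(M) = -¼ (l(M) = (-1*1)/4 = (¼)*(-1) = -¼)
E(H) = -17 - H/4 (E(H) = -H/4 - 17 = -17 - H/4)
(2065 - E(4)) - ((-588 - 192) - 1278) = (2065 - (-17 - ¼*4)) - ((-588 - 192) - 1278) = (2065 - (-17 - 1)) - (-780 - 1278) = (2065 - 1*(-18)) - 1*(-2058) = (2065 + 18) + 2058 = 2083 + 2058 = 4141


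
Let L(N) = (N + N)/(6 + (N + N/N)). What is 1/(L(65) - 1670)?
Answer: -36/60055 ≈ -0.00059945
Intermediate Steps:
L(N) = 2*N/(7 + N) (L(N) = (2*N)/(6 + (N + 1)) = (2*N)/(6 + (1 + N)) = (2*N)/(7 + N) = 2*N/(7 + N))
1/(L(65) - 1670) = 1/(2*65/(7 + 65) - 1670) = 1/(2*65/72 - 1670) = 1/(2*65*(1/72) - 1670) = 1/(65/36 - 1670) = 1/(-60055/36) = -36/60055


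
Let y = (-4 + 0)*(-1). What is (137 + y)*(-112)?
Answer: -15792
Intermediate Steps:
y = 4 (y = -4*(-1) = 4)
(137 + y)*(-112) = (137 + 4)*(-112) = 141*(-112) = -15792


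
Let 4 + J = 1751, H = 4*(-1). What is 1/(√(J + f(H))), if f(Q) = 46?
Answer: √1793/1793 ≈ 0.023616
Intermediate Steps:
H = -4
J = 1747 (J = -4 + 1751 = 1747)
1/(√(J + f(H))) = 1/(√(1747 + 46)) = 1/(√1793) = √1793/1793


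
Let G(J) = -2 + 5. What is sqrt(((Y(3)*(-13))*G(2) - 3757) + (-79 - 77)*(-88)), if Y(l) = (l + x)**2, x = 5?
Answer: 5*sqrt(299) ≈ 86.458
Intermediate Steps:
Y(l) = (5 + l)**2 (Y(l) = (l + 5)**2 = (5 + l)**2)
G(J) = 3
sqrt(((Y(3)*(-13))*G(2) - 3757) + (-79 - 77)*(-88)) = sqrt((((5 + 3)**2*(-13))*3 - 3757) + (-79 - 77)*(-88)) = sqrt(((8**2*(-13))*3 - 3757) - 156*(-88)) = sqrt(((64*(-13))*3 - 3757) + 13728) = sqrt((-832*3 - 3757) + 13728) = sqrt((-2496 - 3757) + 13728) = sqrt(-6253 + 13728) = sqrt(7475) = 5*sqrt(299)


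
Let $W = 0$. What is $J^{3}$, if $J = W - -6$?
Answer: $216$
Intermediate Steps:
$J = 6$ ($J = 0 - -6 = 0 + 6 = 6$)
$J^{3} = 6^{3} = 216$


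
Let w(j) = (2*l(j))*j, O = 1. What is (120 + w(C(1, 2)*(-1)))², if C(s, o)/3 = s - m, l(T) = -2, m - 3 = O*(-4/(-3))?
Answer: 6400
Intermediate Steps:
m = 13/3 (m = 3 + 1*(-4/(-3)) = 3 + 1*(-4*(-⅓)) = 3 + 1*(4/3) = 3 + 4/3 = 13/3 ≈ 4.3333)
C(s, o) = -13 + 3*s (C(s, o) = 3*(s - 1*13/3) = 3*(s - 13/3) = 3*(-13/3 + s) = -13 + 3*s)
w(j) = -4*j (w(j) = (2*(-2))*j = -4*j)
(120 + w(C(1, 2)*(-1)))² = (120 - 4*(-13 + 3*1)*(-1))² = (120 - 4*(-13 + 3)*(-1))² = (120 - (-40)*(-1))² = (120 - 4*10)² = (120 - 40)² = 80² = 6400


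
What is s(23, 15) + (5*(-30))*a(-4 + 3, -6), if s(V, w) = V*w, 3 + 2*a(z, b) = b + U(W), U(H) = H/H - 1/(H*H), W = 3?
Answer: 2860/3 ≈ 953.33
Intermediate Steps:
U(H) = 1 - 1/H² (U(H) = 1 - 1/(H²) = 1 - 1/H²)
a(z, b) = -19/18 + b/2 (a(z, b) = -3/2 + (b + (1 - 1/3²))/2 = -3/2 + (b + (1 - 1*⅑))/2 = -3/2 + (b + (1 - ⅑))/2 = -3/2 + (b + 8/9)/2 = -3/2 + (8/9 + b)/2 = -3/2 + (4/9 + b/2) = -19/18 + b/2)
s(23, 15) + (5*(-30))*a(-4 + 3, -6) = 23*15 + (5*(-30))*(-19/18 + (½)*(-6)) = 345 - 150*(-19/18 - 3) = 345 - 150*(-73/18) = 345 + 1825/3 = 2860/3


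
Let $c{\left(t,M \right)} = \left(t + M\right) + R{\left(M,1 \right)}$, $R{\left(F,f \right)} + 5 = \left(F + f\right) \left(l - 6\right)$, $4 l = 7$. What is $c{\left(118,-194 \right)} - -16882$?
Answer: $\frac{70485}{4} \approx 17621.0$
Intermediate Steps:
$l = \frac{7}{4}$ ($l = \frac{1}{4} \cdot 7 = \frac{7}{4} \approx 1.75$)
$R{\left(F,f \right)} = -5 - \frac{17 F}{4} - \frac{17 f}{4}$ ($R{\left(F,f \right)} = -5 + \left(F + f\right) \left(\frac{7}{4} - 6\right) = -5 + \left(F + f\right) \left(- \frac{17}{4}\right) = -5 - \left(\frac{17 F}{4} + \frac{17 f}{4}\right) = -5 - \frac{17 F}{4} - \frac{17 f}{4}$)
$c{\left(t,M \right)} = - \frac{37}{4} + t - \frac{13 M}{4}$ ($c{\left(t,M \right)} = \left(t + M\right) - \left(\frac{37}{4} + \frac{17 M}{4}\right) = \left(M + t\right) - \left(\frac{37}{4} + \frac{17 M}{4}\right) = - \frac{37}{4} + t - \frac{13 M}{4}$)
$c{\left(118,-194 \right)} - -16882 = \left(- \frac{37}{4} + 118 - - \frac{1261}{2}\right) - -16882 = \left(- \frac{37}{4} + 118 + \frac{1261}{2}\right) + 16882 = \frac{2957}{4} + 16882 = \frac{70485}{4}$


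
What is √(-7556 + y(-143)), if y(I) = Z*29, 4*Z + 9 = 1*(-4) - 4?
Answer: 3*I*√3413/2 ≈ 87.631*I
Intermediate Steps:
Z = -17/4 (Z = -9/4 + (1*(-4) - 4)/4 = -9/4 + (-4 - 4)/4 = -9/4 + (¼)*(-8) = -9/4 - 2 = -17/4 ≈ -4.2500)
y(I) = -493/4 (y(I) = -17/4*29 = -493/4)
√(-7556 + y(-143)) = √(-7556 - 493/4) = √(-30717/4) = 3*I*√3413/2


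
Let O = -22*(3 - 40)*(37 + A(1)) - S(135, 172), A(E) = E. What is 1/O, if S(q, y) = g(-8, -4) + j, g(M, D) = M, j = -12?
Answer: 1/30952 ≈ 3.2308e-5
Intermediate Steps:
S(q, y) = -20 (S(q, y) = -8 - 12 = -20)
O = 30952 (O = -22*(3 - 40)*(37 + 1) - 1*(-20) = -(-814)*38 + 20 = -22*(-1406) + 20 = 30932 + 20 = 30952)
1/O = 1/30952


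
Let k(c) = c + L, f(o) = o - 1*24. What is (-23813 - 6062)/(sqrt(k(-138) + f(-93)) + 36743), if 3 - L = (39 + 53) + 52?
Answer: -219539425/270009689 + 35850*I*sqrt(11)/270009689 ≈ -0.81308 + 0.00044036*I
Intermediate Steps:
f(o) = -24 + o (f(o) = o - 24 = -24 + o)
L = -141 (L = 3 - ((39 + 53) + 52) = 3 - (92 + 52) = 3 - 1*144 = 3 - 144 = -141)
k(c) = -141 + c (k(c) = c - 141 = -141 + c)
(-23813 - 6062)/(sqrt(k(-138) + f(-93)) + 36743) = (-23813 - 6062)/(sqrt((-141 - 138) + (-24 - 93)) + 36743) = -29875/(sqrt(-279 - 117) + 36743) = -29875/(sqrt(-396) + 36743) = -29875/(6*I*sqrt(11) + 36743) = -29875/(36743 + 6*I*sqrt(11))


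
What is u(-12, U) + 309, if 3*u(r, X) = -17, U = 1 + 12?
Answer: 910/3 ≈ 303.33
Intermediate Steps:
U = 13
u(r, X) = -17/3 (u(r, X) = (⅓)*(-17) = -17/3)
u(-12, U) + 309 = -17/3 + 309 = 910/3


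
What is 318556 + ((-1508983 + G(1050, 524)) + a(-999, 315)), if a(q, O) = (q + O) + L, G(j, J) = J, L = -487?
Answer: -1191074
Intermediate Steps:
a(q, O) = -487 + O + q (a(q, O) = (q + O) - 487 = (O + q) - 487 = -487 + O + q)
318556 + ((-1508983 + G(1050, 524)) + a(-999, 315)) = 318556 + ((-1508983 + 524) + (-487 + 315 - 999)) = 318556 + (-1508459 - 1171) = 318556 - 1509630 = -1191074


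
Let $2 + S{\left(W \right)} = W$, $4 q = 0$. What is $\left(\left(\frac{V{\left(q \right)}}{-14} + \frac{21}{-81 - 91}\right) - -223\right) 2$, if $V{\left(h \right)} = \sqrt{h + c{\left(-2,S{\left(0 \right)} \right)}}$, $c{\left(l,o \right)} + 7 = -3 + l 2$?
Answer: $\frac{38335}{86} - \frac{i \sqrt{14}}{7} \approx 445.76 - 0.53452 i$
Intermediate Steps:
$q = 0$ ($q = \frac{1}{4} \cdot 0 = 0$)
$S{\left(W \right)} = -2 + W$
$c{\left(l,o \right)} = -10 + 2 l$ ($c{\left(l,o \right)} = -7 + \left(-3 + l 2\right) = -7 + \left(-3 + 2 l\right) = -10 + 2 l$)
$V{\left(h \right)} = \sqrt{-14 + h}$ ($V{\left(h \right)} = \sqrt{h + \left(-10 + 2 \left(-2\right)\right)} = \sqrt{h - 14} = \sqrt{-14 + h}$)
$\left(\left(\frac{V{\left(q \right)}}{-14} + \frac{21}{-81 - 91}\right) - -223\right) 2 = \left(\left(\frac{\sqrt{-14 + 0}}{-14} + \frac{21}{-81 - 91}\right) - -223\right) 2 = \left(\left(\sqrt{-14} \left(- \frac{1}{14}\right) + \frac{21}{-172}\right) + 223\right) 2 = \left(\left(i \sqrt{14} \left(- \frac{1}{14}\right) + 21 \left(- \frac{1}{172}\right)\right) + 223\right) 2 = \left(\left(- \frac{i \sqrt{14}}{14} - \frac{21}{172}\right) + 223\right) 2 = \left(\left(- \frac{21}{172} - \frac{i \sqrt{14}}{14}\right) + 223\right) 2 = \left(\frac{38335}{172} - \frac{i \sqrt{14}}{14}\right) 2 = \frac{38335}{86} - \frac{i \sqrt{14}}{7}$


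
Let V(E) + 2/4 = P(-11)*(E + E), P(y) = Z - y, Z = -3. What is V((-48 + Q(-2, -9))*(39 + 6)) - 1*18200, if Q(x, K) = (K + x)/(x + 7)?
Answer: -108689/2 ≈ -54345.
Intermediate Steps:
Q(x, K) = (K + x)/(7 + x)
P(y) = -3 - y
V(E) = -½ + 16*E (V(E) = -½ + (-3 - 1*(-11))*(E + E) = -½ + (-3 + 11)*(2*E) = -½ + 8*(2*E) = -½ + 16*E)
V((-48 + Q(-2, -9))*(39 + 6)) - 1*18200 = (-½ + 16*((-48 + (-9 - 2)/(7 - 2))*(39 + 6))) - 1*18200 = (-½ + 16*((-48 - 11/5)*45)) - 18200 = (-½ + 16*(-251/5*45)) - 18200 = (-½ + 16*(-2259)) - 18200 = (-½ - 36144) - 18200 = -72289/2 - 18200 = -108689/2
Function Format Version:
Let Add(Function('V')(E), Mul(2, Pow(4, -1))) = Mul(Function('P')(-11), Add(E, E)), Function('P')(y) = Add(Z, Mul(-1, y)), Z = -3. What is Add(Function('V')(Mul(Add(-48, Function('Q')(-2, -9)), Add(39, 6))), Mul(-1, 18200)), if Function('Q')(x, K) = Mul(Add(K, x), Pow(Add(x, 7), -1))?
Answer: Rational(-108689, 2) ≈ -54345.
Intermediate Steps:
Function('Q')(x, K) = Mul(Pow(Add(7, x), -1), Add(K, x)) (Function('Q')(x, K) = Mul(Add(K, x), Pow(Add(7, x), -1)) = Mul(Pow(Add(7, x), -1), Add(K, x)))
Function('P')(y) = Add(-3, Mul(-1, y))
Function('V')(E) = Add(Rational(-1, 2), Mul(16, E)) (Function('V')(E) = Add(Rational(-1, 2), Mul(Add(-3, Mul(-1, -11)), Add(E, E))) = Add(Rational(-1, 2), Mul(Add(-3, 11), Mul(2, E))) = Add(Rational(-1, 2), Mul(8, Mul(2, E))) = Add(Rational(-1, 2), Mul(16, E)))
Add(Function('V')(Mul(Add(-48, Function('Q')(-2, -9)), Add(39, 6))), Mul(-1, 18200)) = Add(Add(Rational(-1, 2), Mul(16, Mul(Add(-48, Mul(Pow(Add(7, -2), -1), Add(-9, -2))), Add(39, 6)))), Mul(-1, 18200)) = Add(Add(Rational(-1, 2), Mul(16, Mul(Add(-48, Mul(Pow(5, -1), -11)), 45))), -18200) = Add(Add(Rational(-1, 2), Mul(16, Mul(Add(-48, Mul(Rational(1, 5), -11)), 45))), -18200) = Add(Add(Rational(-1, 2), Mul(16, Mul(Add(-48, Rational(-11, 5)), 45))), -18200) = Add(Add(Rational(-1, 2), Mul(16, Mul(Rational(-251, 5), 45))), -18200) = Add(Add(Rational(-1, 2), Mul(16, -2259)), -18200) = Add(Add(Rational(-1, 2), -36144), -18200) = Add(Rational(-72289, 2), -18200) = Rational(-108689, 2)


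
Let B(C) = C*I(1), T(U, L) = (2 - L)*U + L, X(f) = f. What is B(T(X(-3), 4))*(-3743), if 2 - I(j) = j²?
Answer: -37430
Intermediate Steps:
T(U, L) = L + U*(2 - L) (T(U, L) = U*(2 - L) + L = L + U*(2 - L))
I(j) = 2 - j²
B(C) = C (B(C) = C*(2 - 1*1²) = C*(2 - 1*1) = C*(2 - 1) = C*1 = C)
B(T(X(-3), 4))*(-3743) = (4 + 2*(-3) - 1*4*(-3))*(-3743) = (4 - 6 + 12)*(-3743) = 10*(-3743) = -37430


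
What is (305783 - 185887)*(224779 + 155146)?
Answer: 45551487800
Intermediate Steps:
(305783 - 185887)*(224779 + 155146) = 119896*379925 = 45551487800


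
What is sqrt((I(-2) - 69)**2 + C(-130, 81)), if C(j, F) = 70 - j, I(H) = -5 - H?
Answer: 2*sqrt(1346) ≈ 73.376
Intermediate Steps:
sqrt((I(-2) - 69)**2 + C(-130, 81)) = sqrt(((-5 - 1*(-2)) - 69)**2 + (70 - 1*(-130))) = sqrt(((-5 + 2) - 69)**2 + (70 + 130)) = sqrt((-3 - 69)**2 + 200) = sqrt((-72)**2 + 200) = sqrt(5184 + 200) = sqrt(5384) = 2*sqrt(1346)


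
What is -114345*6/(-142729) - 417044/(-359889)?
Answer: 306433319306/51366597081 ≈ 5.9656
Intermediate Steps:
-114345*6/(-142729) - 417044/(-359889) = -686070*(-1/142729) - 417044*(-1/359889) = 686070/142729 + 417044/359889 = 306433319306/51366597081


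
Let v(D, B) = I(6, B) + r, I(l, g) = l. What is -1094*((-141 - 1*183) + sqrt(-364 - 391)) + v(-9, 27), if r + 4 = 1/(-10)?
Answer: 3544579/10 - 1094*I*sqrt(755) ≈ 3.5446e+5 - 30060.0*I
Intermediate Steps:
r = -41/10 (r = -4 + 1/(-10) = -4 - 1/10 = -41/10 ≈ -4.1000)
v(D, B) = 19/10 (v(D, B) = 6 - 41/10 = 19/10)
-1094*((-141 - 1*183) + sqrt(-364 - 391)) + v(-9, 27) = -1094*((-141 - 1*183) + sqrt(-364 - 391)) + 19/10 = -1094*((-141 - 183) + sqrt(-755)) + 19/10 = -1094*(-324 + I*sqrt(755)) + 19/10 = (354456 - 1094*I*sqrt(755)) + 19/10 = 3544579/10 - 1094*I*sqrt(755)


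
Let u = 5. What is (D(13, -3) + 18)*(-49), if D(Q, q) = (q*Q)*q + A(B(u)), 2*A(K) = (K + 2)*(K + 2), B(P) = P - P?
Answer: -6713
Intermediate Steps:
B(P) = 0
A(K) = (2 + K)**2/2 (A(K) = ((K + 2)*(K + 2))/2 = ((2 + K)*(2 + K))/2 = (2 + K)**2/2)
D(Q, q) = 2 + Q*q**2 (D(Q, q) = (q*Q)*q + (2 + 0)**2/2 = (Q*q)*q + (1/2)*2**2 = Q*q**2 + (1/2)*4 = Q*q**2 + 2 = 2 + Q*q**2)
(D(13, -3) + 18)*(-49) = ((2 + 13*(-3)**2) + 18)*(-49) = ((2 + 13*9) + 18)*(-49) = ((2 + 117) + 18)*(-49) = (119 + 18)*(-49) = 137*(-49) = -6713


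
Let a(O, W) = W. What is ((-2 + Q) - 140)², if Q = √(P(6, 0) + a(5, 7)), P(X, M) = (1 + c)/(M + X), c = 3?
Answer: (426 - √69)²/9 ≈ 19385.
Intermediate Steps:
P(X, M) = 4/(M + X) (P(X, M) = (1 + 3)/(M + X) = 4/(M + X))
Q = √69/3 (Q = √(4/(0 + 6) + 7) = √(4/6 + 7) = √(4*(⅙) + 7) = √(⅔ + 7) = √(23/3) = √69/3 ≈ 2.7689)
((-2 + Q) - 140)² = ((-2 + √69/3) - 140)² = (-142 + √69/3)²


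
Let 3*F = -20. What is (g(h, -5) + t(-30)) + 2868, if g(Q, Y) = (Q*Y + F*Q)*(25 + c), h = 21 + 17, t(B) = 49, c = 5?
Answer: -10383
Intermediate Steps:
F = -20/3 (F = (⅓)*(-20) = -20/3 ≈ -6.6667)
h = 38
g(Q, Y) = -200*Q + 30*Q*Y (g(Q, Y) = (Q*Y - 20*Q/3)*(25 + 5) = (-20*Q/3 + Q*Y)*30 = -200*Q + 30*Q*Y)
(g(h, -5) + t(-30)) + 2868 = (10*38*(-20 + 3*(-5)) + 49) + 2868 = (10*38*(-20 - 15) + 49) + 2868 = (10*38*(-35) + 49) + 2868 = (-13300 + 49) + 2868 = -13251 + 2868 = -10383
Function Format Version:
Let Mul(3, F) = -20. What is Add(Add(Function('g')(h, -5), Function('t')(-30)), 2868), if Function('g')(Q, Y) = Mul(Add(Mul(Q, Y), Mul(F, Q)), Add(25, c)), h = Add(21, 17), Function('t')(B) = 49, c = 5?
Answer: -10383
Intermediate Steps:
F = Rational(-20, 3) (F = Mul(Rational(1, 3), -20) = Rational(-20, 3) ≈ -6.6667)
h = 38
Function('g')(Q, Y) = Add(Mul(-200, Q), Mul(30, Q, Y)) (Function('g')(Q, Y) = Mul(Add(Mul(Q, Y), Mul(Rational(-20, 3), Q)), Add(25, 5)) = Mul(Add(Mul(Rational(-20, 3), Q), Mul(Q, Y)), 30) = Add(Mul(-200, Q), Mul(30, Q, Y)))
Add(Add(Function('g')(h, -5), Function('t')(-30)), 2868) = Add(Add(Mul(10, 38, Add(-20, Mul(3, -5))), 49), 2868) = Add(Add(Mul(10, 38, Add(-20, -15)), 49), 2868) = Add(Add(Mul(10, 38, -35), 49), 2868) = Add(Add(-13300, 49), 2868) = Add(-13251, 2868) = -10383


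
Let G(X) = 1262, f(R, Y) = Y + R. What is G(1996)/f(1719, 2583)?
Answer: 631/2151 ≈ 0.29335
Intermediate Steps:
f(R, Y) = R + Y
G(1996)/f(1719, 2583) = 1262/(1719 + 2583) = 1262/4302 = 1262*(1/4302) = 631/2151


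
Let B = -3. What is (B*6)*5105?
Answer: -91890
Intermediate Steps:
(B*6)*5105 = -3*6*5105 = -18*5105 = -91890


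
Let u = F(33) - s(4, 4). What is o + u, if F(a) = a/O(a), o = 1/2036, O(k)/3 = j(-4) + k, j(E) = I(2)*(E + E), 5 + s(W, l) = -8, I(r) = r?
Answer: 472369/34612 ≈ 13.648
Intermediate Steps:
s(W, l) = -13 (s(W, l) = -5 - 8 = -13)
j(E) = 4*E (j(E) = 2*(E + E) = 2*(2*E) = 4*E)
O(k) = -48 + 3*k (O(k) = 3*(4*(-4) + k) = 3*(-16 + k) = -48 + 3*k)
o = 1/2036 ≈ 0.00049116
F(a) = a/(-48 + 3*a)
u = 232/17 (u = (1/3)*33/(-16 + 33) - 1*(-13) = (1/3)*33/17 + 13 = (1/3)*33*(1/17) + 13 = 11/17 + 13 = 232/17 ≈ 13.647)
o + u = 1/2036 + 232/17 = 472369/34612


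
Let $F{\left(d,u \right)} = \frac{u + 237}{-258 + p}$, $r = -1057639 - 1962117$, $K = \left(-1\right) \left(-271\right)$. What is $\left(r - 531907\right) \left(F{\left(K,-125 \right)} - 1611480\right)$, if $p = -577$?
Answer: $\frac{4779067696971656}{835} \approx 5.7234 \cdot 10^{12}$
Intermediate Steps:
$K = 271$
$r = -3019756$ ($r = -1057639 - 1962117 = -3019756$)
$F{\left(d,u \right)} = - \frac{237}{835} - \frac{u}{835}$ ($F{\left(d,u \right)} = \frac{u + 237}{-258 - 577} = \frac{237 + u}{-835} = \left(237 + u\right) \left(- \frac{1}{835}\right) = - \frac{237}{835} - \frac{u}{835}$)
$\left(r - 531907\right) \left(F{\left(K,-125 \right)} - 1611480\right) = \left(-3019756 - 531907\right) \left(\left(- \frac{237}{835} - - \frac{25}{167}\right) - 1611480\right) = - 3551663 \left(\left(- \frac{237}{835} + \frac{25}{167}\right) - 1611480\right) = - 3551663 \left(- \frac{112}{835} - 1611480\right) = \left(-3551663\right) \left(- \frac{1345585912}{835}\right) = \frac{4779067696971656}{835}$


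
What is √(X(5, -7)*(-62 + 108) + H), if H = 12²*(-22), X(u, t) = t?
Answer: I*√3490 ≈ 59.076*I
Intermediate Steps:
H = -3168 (H = 144*(-22) = -3168)
√(X(5, -7)*(-62 + 108) + H) = √(-7*(-62 + 108) - 3168) = √(-7*46 - 3168) = √(-322 - 3168) = √(-3490) = I*√3490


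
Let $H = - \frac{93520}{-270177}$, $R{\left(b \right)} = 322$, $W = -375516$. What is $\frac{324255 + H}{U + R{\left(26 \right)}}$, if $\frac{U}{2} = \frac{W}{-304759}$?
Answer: $\frac{5339763910528229}{5343205693422} \approx 999.36$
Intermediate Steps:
$H = \frac{93520}{270177}$ ($H = \left(-93520\right) \left(- \frac{1}{270177}\right) = \frac{93520}{270177} \approx 0.34614$)
$U = \frac{751032}{304759}$ ($U = 2 \left(- \frac{375516}{-304759}\right) = 2 \left(\left(-375516\right) \left(- \frac{1}{304759}\right)\right) = 2 \cdot \frac{375516}{304759} = \frac{751032}{304759} \approx 2.4643$)
$\frac{324255 + H}{U + R{\left(26 \right)}} = \frac{324255 + \frac{93520}{270177}}{\frac{751032}{304759} + 322} = \frac{87606336655}{270177 \cdot \frac{98883430}{304759}} = \frac{87606336655}{270177} \cdot \frac{304759}{98883430} = \frac{5339763910528229}{5343205693422}$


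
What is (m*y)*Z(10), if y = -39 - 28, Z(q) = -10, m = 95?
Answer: 63650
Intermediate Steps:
y = -67
(m*y)*Z(10) = (95*(-67))*(-10) = -6365*(-10) = 63650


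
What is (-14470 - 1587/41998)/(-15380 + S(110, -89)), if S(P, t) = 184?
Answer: 26422289/27747896 ≈ 0.95223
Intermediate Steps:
(-14470 - 1587/41998)/(-15380 + S(110, -89)) = (-14470 - 1587/41998)/(-15380 + 184) = (-14470 - 1587*1/41998)/(-15196) = (-14470 - 69/1826)*(-1/15196) = -26422289/1826*(-1/15196) = 26422289/27747896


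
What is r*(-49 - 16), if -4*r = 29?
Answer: 1885/4 ≈ 471.25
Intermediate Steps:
r = -29/4 (r = -1/4*29 = -29/4 ≈ -7.2500)
r*(-49 - 16) = -29*(-49 - 16)/4 = -29/4*(-65) = 1885/4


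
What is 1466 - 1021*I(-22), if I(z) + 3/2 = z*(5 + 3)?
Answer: 365387/2 ≈ 1.8269e+5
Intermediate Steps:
I(z) = -3/2 + 8*z (I(z) = -3/2 + z*(5 + 3) = -3/2 + z*8 = -3/2 + 8*z)
1466 - 1021*I(-22) = 1466 - 1021*(-3/2 + 8*(-22)) = 1466 - 1021*(-3/2 - 176) = 1466 - 1021*(-355/2) = 1466 + 362455/2 = 365387/2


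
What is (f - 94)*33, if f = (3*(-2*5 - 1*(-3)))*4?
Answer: -5874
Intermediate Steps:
f = -84 (f = (3*(-10 + 3))*4 = (3*(-7))*4 = -21*4 = -84)
(f - 94)*33 = (-84 - 94)*33 = -178*33 = -5874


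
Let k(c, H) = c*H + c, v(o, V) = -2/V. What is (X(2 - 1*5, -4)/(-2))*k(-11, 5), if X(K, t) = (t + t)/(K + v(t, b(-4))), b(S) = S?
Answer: 528/5 ≈ 105.60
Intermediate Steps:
k(c, H) = c + H*c (k(c, H) = H*c + c = c + H*c)
X(K, t) = 2*t/(½ + K) (X(K, t) = (t + t)/(K - 2/(-4)) = (2*t)/(K - 2*(-¼)) = (2*t)/(K + ½) = (2*t)/(½ + K) = 2*t/(½ + K))
(X(2 - 1*5, -4)/(-2))*k(-11, 5) = ((4*(-4)/(1 + 2*(2 - 1*5)))/(-2))*(-11*(1 + 5)) = ((4*(-4)/(1 + 2*(2 - 5)))*(-½))*(-11*6) = ((4*(-4)/(1 + 2*(-3)))*(-½))*(-66) = ((4*(-4)/(1 - 6))*(-½))*(-66) = ((4*(-4)/(-5))*(-½))*(-66) = ((4*(-4)*(-⅕))*(-½))*(-66) = ((16/5)*(-½))*(-66) = -8/5*(-66) = 528/5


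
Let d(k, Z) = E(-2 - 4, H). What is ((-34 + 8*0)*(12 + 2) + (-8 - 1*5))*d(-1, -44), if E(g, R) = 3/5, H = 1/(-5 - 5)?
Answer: -1467/5 ≈ -293.40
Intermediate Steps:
H = -⅒ (H = 1/(-10) = -⅒ ≈ -0.10000)
E(g, R) = ⅗ (E(g, R) = 3*(⅕) = ⅗)
d(k, Z) = ⅗
((-34 + 8*0)*(12 + 2) + (-8 - 1*5))*d(-1, -44) = ((-34 + 8*0)*(12 + 2) + (-8 - 1*5))*(⅗) = ((-34 + 0)*14 + (-8 - 5))*(⅗) = (-34*14 - 13)*(⅗) = (-476 - 13)*(⅗) = -489*⅗ = -1467/5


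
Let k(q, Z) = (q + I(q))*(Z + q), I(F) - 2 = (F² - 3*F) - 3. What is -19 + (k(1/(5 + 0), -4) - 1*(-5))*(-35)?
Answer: -9372/25 ≈ -374.88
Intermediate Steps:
I(F) = -1 + F² - 3*F (I(F) = 2 + ((F² - 3*F) - 3) = 2 + (-3 + F² - 3*F) = -1 + F² - 3*F)
k(q, Z) = (Z + q)*(-1 + q² - 2*q) (k(q, Z) = (q + (-1 + q² - 3*q))*(Z + q) = (-1 + q² - 2*q)*(Z + q) = (Z + q)*(-1 + q² - 2*q))
-19 + (k(1/(5 + 0), -4) - 1*(-5))*(-35) = -19 + (((1/(5 + 0))³ - 1*(-4) - 1/(5 + 0) - 2/(5 + 0)² - 4/(5 + 0)² - 2*(-4)/(5 + 0)) - 1*(-5))*(-35) = -19 + (((1/5)³ + 4 - 1/5 - 2*(1/5)² - 4*(1/5)² - 2*(-4)/5) + 5)*(-35) = -19 + (((⅕)³ + 4 - 1*⅕ - 2*(⅕)² - 4*(⅕)² - 2*(-4)*⅕) + 5)*(-35) = -19 + ((1/125 + 4 - ⅕ - 2*1/25 - 4*1/25 + 8/5) + 5)*(-35) = -19 + ((1/125 + 4 - ⅕ - 2/25 - 4/25 + 8/5) + 5)*(-35) = -19 + (646/125 + 5)*(-35) = -19 + (1271/125)*(-35) = -19 - 8897/25 = -9372/25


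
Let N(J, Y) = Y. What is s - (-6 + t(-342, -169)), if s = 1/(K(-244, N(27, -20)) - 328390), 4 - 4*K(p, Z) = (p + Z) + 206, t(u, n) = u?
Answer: 228548650/656749 ≈ 348.00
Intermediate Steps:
K(p, Z) = -101/2 - Z/4 - p/4 (K(p, Z) = 1 - ((p + Z) + 206)/4 = 1 - ((Z + p) + 206)/4 = 1 - (206 + Z + p)/4 = 1 + (-103/2 - Z/4 - p/4) = -101/2 - Z/4 - p/4)
s = -2/656749 (s = 1/((-101/2 - ¼*(-20) - ¼*(-244)) - 328390) = 1/((-101/2 + 5 + 61) - 328390) = 1/(31/2 - 328390) = 1/(-656749/2) = -2/656749 ≈ -3.0453e-6)
s - (-6 + t(-342, -169)) = -2/656749 - (-6 - 342) = -2/656749 - 1*(-348) = -2/656749 + 348 = 228548650/656749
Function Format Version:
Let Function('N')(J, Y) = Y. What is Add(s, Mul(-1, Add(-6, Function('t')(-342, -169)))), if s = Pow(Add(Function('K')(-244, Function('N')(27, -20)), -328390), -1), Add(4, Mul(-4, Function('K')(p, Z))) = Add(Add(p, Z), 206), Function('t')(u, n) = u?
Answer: Rational(228548650, 656749) ≈ 348.00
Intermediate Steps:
Function('K')(p, Z) = Add(Rational(-101, 2), Mul(Rational(-1, 4), Z), Mul(Rational(-1, 4), p)) (Function('K')(p, Z) = Add(1, Mul(Rational(-1, 4), Add(Add(p, Z), 206))) = Add(1, Mul(Rational(-1, 4), Add(Add(Z, p), 206))) = Add(1, Mul(Rational(-1, 4), Add(206, Z, p))) = Add(1, Add(Rational(-103, 2), Mul(Rational(-1, 4), Z), Mul(Rational(-1, 4), p))) = Add(Rational(-101, 2), Mul(Rational(-1, 4), Z), Mul(Rational(-1, 4), p)))
s = Rational(-2, 656749) (s = Pow(Add(Add(Rational(-101, 2), Mul(Rational(-1, 4), -20), Mul(Rational(-1, 4), -244)), -328390), -1) = Pow(Add(Add(Rational(-101, 2), 5, 61), -328390), -1) = Pow(Add(Rational(31, 2), -328390), -1) = Pow(Rational(-656749, 2), -1) = Rational(-2, 656749) ≈ -3.0453e-6)
Add(s, Mul(-1, Add(-6, Function('t')(-342, -169)))) = Add(Rational(-2, 656749), Mul(-1, Add(-6, -342))) = Add(Rational(-2, 656749), Mul(-1, -348)) = Add(Rational(-2, 656749), 348) = Rational(228548650, 656749)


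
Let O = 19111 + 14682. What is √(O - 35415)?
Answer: I*√1622 ≈ 40.274*I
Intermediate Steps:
O = 33793
√(O - 35415) = √(33793 - 35415) = √(-1622) = I*√1622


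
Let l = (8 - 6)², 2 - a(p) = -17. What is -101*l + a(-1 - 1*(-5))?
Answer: -385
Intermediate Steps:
a(p) = 19 (a(p) = 2 - 1*(-17) = 2 + 17 = 19)
l = 4 (l = 2² = 4)
-101*l + a(-1 - 1*(-5)) = -101*4 + 19 = -404 + 19 = -385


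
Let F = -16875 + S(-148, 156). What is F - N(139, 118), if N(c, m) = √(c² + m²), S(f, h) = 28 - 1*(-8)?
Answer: -16839 - √33245 ≈ -17021.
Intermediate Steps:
S(f, h) = 36 (S(f, h) = 28 + 8 = 36)
F = -16839 (F = -16875 + 36 = -16839)
F - N(139, 118) = -16839 - √(139² + 118²) = -16839 - √(19321 + 13924) = -16839 - √33245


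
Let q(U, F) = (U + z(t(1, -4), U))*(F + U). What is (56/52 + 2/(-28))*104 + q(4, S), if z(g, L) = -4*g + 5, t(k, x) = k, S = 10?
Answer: 1222/7 ≈ 174.57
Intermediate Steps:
z(g, L) = 5 - 4*g
q(U, F) = (1 + U)*(F + U) (q(U, F) = (U + (5 - 4*1))*(F + U) = (U + (5 - 4))*(F + U) = (U + 1)*(F + U) = (1 + U)*(F + U))
(56/52 + 2/(-28))*104 + q(4, S) = (56/52 + 2/(-28))*104 + (10 + 4 + 4**2 + 10*4) = (56*(1/52) + 2*(-1/28))*104 + (10 + 4 + 16 + 40) = (14/13 - 1/14)*104 + 70 = (183/182)*104 + 70 = 732/7 + 70 = 1222/7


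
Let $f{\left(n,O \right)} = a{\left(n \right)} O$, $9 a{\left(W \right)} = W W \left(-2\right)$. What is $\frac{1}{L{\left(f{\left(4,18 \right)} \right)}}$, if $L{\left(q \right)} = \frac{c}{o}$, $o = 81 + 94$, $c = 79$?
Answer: $\frac{175}{79} \approx 2.2152$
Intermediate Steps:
$a{\left(W \right)} = - \frac{2 W^{2}}{9}$ ($a{\left(W \right)} = \frac{W W \left(-2\right)}{9} = \frac{W^{2} \left(-2\right)}{9} = \frac{\left(-2\right) W^{2}}{9} = - \frac{2 W^{2}}{9}$)
$f{\left(n,O \right)} = - \frac{2 O n^{2}}{9}$ ($f{\left(n,O \right)} = - \frac{2 n^{2}}{9} O = - \frac{2 O n^{2}}{9}$)
$o = 175$
$L{\left(q \right)} = \frac{79}{175}$
$\frac{1}{L{\left(f{\left(4,18 \right)} \right)}} = \frac{1}{\frac{79}{175}} = \frac{175}{79}$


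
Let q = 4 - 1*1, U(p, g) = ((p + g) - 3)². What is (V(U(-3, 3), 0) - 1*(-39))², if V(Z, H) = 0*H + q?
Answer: 1764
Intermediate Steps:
U(p, g) = (-3 + g + p)² (U(p, g) = ((g + p) - 3)² = (-3 + g + p)²)
q = 3 (q = 4 - 1 = 3)
V(Z, H) = 3 (V(Z, H) = 0*H + 3 = 0 + 3 = 3)
(V(U(-3, 3), 0) - 1*(-39))² = (3 - 1*(-39))² = (3 + 39)² = 42² = 1764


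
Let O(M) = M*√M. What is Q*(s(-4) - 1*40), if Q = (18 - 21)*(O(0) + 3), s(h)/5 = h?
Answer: 540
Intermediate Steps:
s(h) = 5*h
O(M) = M^(3/2)
Q = -9 (Q = (18 - 21)*(0^(3/2) + 3) = -3*(0 + 3) = -3*3 = -9)
Q*(s(-4) - 1*40) = -9*(5*(-4) - 1*40) = -9*(-20 - 40) = -9*(-60) = 540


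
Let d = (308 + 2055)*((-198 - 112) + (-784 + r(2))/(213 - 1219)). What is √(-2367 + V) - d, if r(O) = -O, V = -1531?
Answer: 367533931/503 + I*√3898 ≈ 7.3068e+5 + 62.434*I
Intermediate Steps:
d = -367533931/503 (d = (308 + 2055)*((-198 - 112) + (-784 - 1*2)/(213 - 1219)) = 2363*(-310 + (-784 - 2)/(-1006)) = 2363*(-310 - 786*(-1/1006)) = 2363*(-310 + 393/503) = 2363*(-155537/503) = -367533931/503 ≈ -7.3068e+5)
√(-2367 + V) - d = √(-2367 - 1531) - 1*(-367533931/503) = √(-3898) + 367533931/503 = I*√3898 + 367533931/503 = 367533931/503 + I*√3898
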